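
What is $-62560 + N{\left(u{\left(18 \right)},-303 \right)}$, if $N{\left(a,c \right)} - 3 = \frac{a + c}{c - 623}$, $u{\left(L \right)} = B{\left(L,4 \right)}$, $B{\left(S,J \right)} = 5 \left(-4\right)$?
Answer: $- \frac{57927459}{926} \approx -62557.0$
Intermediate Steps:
$B{\left(S,J \right)} = -20$
$u{\left(L \right)} = -20$
$N{\left(a,c \right)} = 3 + \frac{a + c}{-623 + c}$ ($N{\left(a,c \right)} = 3 + \frac{a + c}{c - 623} = 3 + \frac{a + c}{-623 + c}$)
$-62560 + N{\left(u{\left(18 \right)},-303 \right)} = -62560 + \frac{-1869 - 20 + 4 \left(-303\right)}{-623 - 303} = -62560 + \frac{-1869 - 20 - 1212}{-926} = -62560 - - \frac{3101}{926} = -62560 + \frac{3101}{926} = - \frac{57927459}{926}$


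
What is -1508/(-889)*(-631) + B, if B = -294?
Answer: -1212914/889 ≈ -1364.4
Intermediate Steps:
-1508/(-889)*(-631) + B = -1508/(-889)*(-631) - 294 = -1508*(-1/889)*(-631) - 294 = (1508/889)*(-631) - 294 = -951548/889 - 294 = -1212914/889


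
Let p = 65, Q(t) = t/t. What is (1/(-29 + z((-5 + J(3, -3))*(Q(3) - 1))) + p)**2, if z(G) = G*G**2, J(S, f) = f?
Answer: 3549456/841 ≈ 4220.5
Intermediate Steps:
Q(t) = 1
z(G) = G**3
(1/(-29 + z((-5 + J(3, -3))*(Q(3) - 1))) + p)**2 = (1/(-29 + ((-5 - 3)*(1 - 1))**3) + 65)**2 = (1/(-29 + (-8*0)**3) + 65)**2 = (1/(-29 + 0**3) + 65)**2 = (1/(-29 + 0) + 65)**2 = (1/(-29) + 65)**2 = (-1/29 + 65)**2 = (1884/29)**2 = 3549456/841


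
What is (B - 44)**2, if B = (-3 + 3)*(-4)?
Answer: 1936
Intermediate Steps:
B = 0 (B = 0*(-4) = 0)
(B - 44)**2 = (0 - 44)**2 = (-44)**2 = 1936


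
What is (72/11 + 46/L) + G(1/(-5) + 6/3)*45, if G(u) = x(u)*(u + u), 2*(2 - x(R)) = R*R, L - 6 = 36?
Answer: 399634/5775 ≈ 69.201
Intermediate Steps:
L = 42 (L = 6 + 36 = 42)
x(R) = 2 - R²/2 (x(R) = 2 - R*R/2 = 2 - R²/2)
G(u) = 2*u*(2 - u²/2) (G(u) = (2 - u²/2)*(u + u) = (2 - u²/2)*(2*u) = 2*u*(2 - u²/2))
(72/11 + 46/L) + G(1/(-5) + 6/3)*45 = (72/11 + 46/42) + ((1/(-5) + 6/3)*(4 - (1/(-5) + 6/3)²))*45 = (72*(1/11) + 46*(1/42)) + ((1*(-⅕) + 6*(⅓))*(4 - (1*(-⅕) + 6*(⅓))²))*45 = (72/11 + 23/21) + ((-⅕ + 2)*(4 - (-⅕ + 2)²))*45 = 1765/231 + (9*(4 - (9/5)²)/5)*45 = 1765/231 + (9*(4 - 1*81/25)/5)*45 = 1765/231 + (9*(4 - 81/25)/5)*45 = 1765/231 + ((9/5)*(19/25))*45 = 1765/231 + (171/125)*45 = 1765/231 + 1539/25 = 399634/5775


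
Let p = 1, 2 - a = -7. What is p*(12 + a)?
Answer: 21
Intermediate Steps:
a = 9 (a = 2 - 1*(-7) = 2 + 7 = 9)
p*(12 + a) = 1*(12 + 9) = 1*21 = 21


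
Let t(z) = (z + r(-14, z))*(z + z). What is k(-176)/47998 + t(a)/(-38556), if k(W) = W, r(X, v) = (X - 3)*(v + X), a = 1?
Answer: -1170707/77108787 ≈ -0.015183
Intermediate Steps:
r(X, v) = (-3 + X)*(X + v)
t(z) = 2*z*(238 - 16*z) (t(z) = (z + ((-14)² - 3*(-14) - 3*z - 14*z))*(z + z) = (z + (196 + 42 - 3*z - 14*z))*(2*z) = (z + (238 - 17*z))*(2*z) = (238 - 16*z)*(2*z) = 2*z*(238 - 16*z))
k(-176)/47998 + t(a)/(-38556) = -176/47998 + (4*1*(119 - 8*1))/(-38556) = -176*1/47998 + (4*1*(119 - 8))*(-1/38556) = -88/23999 + (4*1*111)*(-1/38556) = -88/23999 + 444*(-1/38556) = -88/23999 - 37/3213 = -1170707/77108787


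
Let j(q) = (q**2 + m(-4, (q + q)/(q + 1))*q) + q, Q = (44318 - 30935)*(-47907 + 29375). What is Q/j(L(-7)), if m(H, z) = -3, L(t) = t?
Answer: -27557084/7 ≈ -3.9367e+6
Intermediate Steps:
Q = -248013756 (Q = 13383*(-18532) = -248013756)
j(q) = q**2 - 2*q (j(q) = (q**2 - 3*q) + q = q**2 - 2*q)
Q/j(L(-7)) = -248013756*(-1/(7*(-2 - 7))) = -248013756/((-7*(-9))) = -248013756/63 = -248013756*1/63 = -27557084/7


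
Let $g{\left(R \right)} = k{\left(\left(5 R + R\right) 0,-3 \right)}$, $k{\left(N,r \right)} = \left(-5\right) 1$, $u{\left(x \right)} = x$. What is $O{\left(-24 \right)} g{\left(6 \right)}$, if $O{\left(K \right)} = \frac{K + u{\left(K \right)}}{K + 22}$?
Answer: $-120$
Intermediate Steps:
$k{\left(N,r \right)} = -5$
$g{\left(R \right)} = -5$
$O{\left(K \right)} = \frac{2 K}{22 + K}$ ($O{\left(K \right)} = \frac{K + K}{K + 22} = \frac{2 K}{22 + K}$)
$O{\left(-24 \right)} g{\left(6 \right)} = 2 \left(-24\right) \frac{1}{22 - 24} \left(-5\right) = 2 \left(-24\right) \frac{1}{-2} \left(-5\right) = 2 \left(-24\right) \left(- \frac{1}{2}\right) \left(-5\right) = 24 \left(-5\right) = -120$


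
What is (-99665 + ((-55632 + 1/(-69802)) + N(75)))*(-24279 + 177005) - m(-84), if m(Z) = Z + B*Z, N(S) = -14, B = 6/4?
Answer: -827852682506339/34901 ≈ -2.3720e+10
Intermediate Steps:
B = 3/2 (B = 6*(¼) = 3/2 ≈ 1.5000)
m(Z) = 5*Z/2 (m(Z) = Z + 3*Z/2 = 5*Z/2)
(-99665 + ((-55632 + 1/(-69802)) + N(75)))*(-24279 + 177005) - m(-84) = (-99665 + ((-55632 + 1/(-69802)) - 14))*(-24279 + 177005) - 5*(-84)/2 = (-99665 + ((-55632 - 1/69802) - 14))*152726 - 1*(-210) = (-99665 + (-3883224865/69802 - 14))*152726 + 210 = (-99665 - 3884202093/69802)*152726 + 210 = -10841018423/69802*152726 + 210 = -827852689835549/34901 + 210 = -827852682506339/34901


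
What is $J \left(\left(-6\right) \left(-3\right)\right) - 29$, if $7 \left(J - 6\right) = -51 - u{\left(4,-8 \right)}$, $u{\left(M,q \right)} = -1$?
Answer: $- \frac{347}{7} \approx -49.571$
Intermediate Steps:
$J = - \frac{8}{7}$ ($J = 6 + \frac{-51 - -1}{7} = 6 + \frac{-51 + 1}{7} = 6 + \frac{1}{7} \left(-50\right) = 6 - \frac{50}{7} = - \frac{8}{7} \approx -1.1429$)
$J \left(\left(-6\right) \left(-3\right)\right) - 29 = - \frac{8 \left(\left(-6\right) \left(-3\right)\right)}{7} - 29 = \left(- \frac{8}{7}\right) 18 - 29 = - \frac{144}{7} - 29 = - \frac{347}{7}$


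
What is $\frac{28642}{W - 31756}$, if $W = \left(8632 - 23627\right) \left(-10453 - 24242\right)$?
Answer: $\frac{28642}{520219769} \approx 5.5058 \cdot 10^{-5}$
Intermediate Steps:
$W = 520251525$ ($W = \left(-14995\right) \left(-34695\right) = 520251525$)
$\frac{28642}{W - 31756} = \frac{28642}{520251525 - 31756} = \frac{28642}{520219769}$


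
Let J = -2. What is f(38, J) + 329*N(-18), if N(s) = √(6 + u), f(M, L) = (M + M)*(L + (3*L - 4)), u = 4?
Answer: -912 + 329*√10 ≈ 128.39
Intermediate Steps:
f(M, L) = 2*M*(-4 + 4*L) (f(M, L) = (2*M)*(L + (-4 + 3*L)) = (2*M)*(-4 + 4*L) = 2*M*(-4 + 4*L))
N(s) = √10 (N(s) = √(6 + 4) = √10)
f(38, J) + 329*N(-18) = 8*38*(-1 - 2) + 329*√10 = 8*38*(-3) + 329*√10 = -912 + 329*√10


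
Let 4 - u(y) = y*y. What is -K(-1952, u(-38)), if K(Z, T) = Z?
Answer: 1952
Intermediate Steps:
u(y) = 4 - y² (u(y) = 4 - y*y = 4 - y²)
-K(-1952, u(-38)) = -1*(-1952) = 1952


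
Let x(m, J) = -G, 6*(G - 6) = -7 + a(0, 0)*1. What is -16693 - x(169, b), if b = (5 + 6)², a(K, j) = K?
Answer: -100129/6 ≈ -16688.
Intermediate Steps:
G = 29/6 (G = 6 + (-7 + 0*1)/6 = 6 + (-7 + 0)/6 = 6 + (⅙)*(-7) = 6 - 7/6 = 29/6 ≈ 4.8333)
b = 121 (b = 11² = 121)
x(m, J) = -29/6 (x(m, J) = -1*29/6 = -29/6)
-16693 - x(169, b) = -16693 - 1*(-29/6) = -16693 + 29/6 = -100129/6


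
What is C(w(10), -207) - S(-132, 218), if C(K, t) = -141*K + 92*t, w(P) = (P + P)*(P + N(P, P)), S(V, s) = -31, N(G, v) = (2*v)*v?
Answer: -611213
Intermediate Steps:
N(G, v) = 2*v**2
w(P) = 2*P*(P + 2*P**2) (w(P) = (P + P)*(P + 2*P**2) = (2*P)*(P + 2*P**2) = 2*P*(P + 2*P**2))
C(w(10), -207) - S(-132, 218) = (-141*10**2*(2 + 4*10) + 92*(-207)) - 1*(-31) = (-14100*(2 + 40) - 19044) + 31 = (-14100*42 - 19044) + 31 = (-141*4200 - 19044) + 31 = (-592200 - 19044) + 31 = -611244 + 31 = -611213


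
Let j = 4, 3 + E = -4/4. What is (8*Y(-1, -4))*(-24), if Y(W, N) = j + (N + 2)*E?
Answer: -2304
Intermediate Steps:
E = -4 (E = -3 - 4/4 = -3 - 4*¼ = -3 - 1 = -4)
Y(W, N) = -4 - 4*N (Y(W, N) = 4 + (N + 2)*(-4) = 4 + (2 + N)*(-4) = 4 + (-8 - 4*N) = -4 - 4*N)
(8*Y(-1, -4))*(-24) = (8*(-4 - 4*(-4)))*(-24) = (8*(-4 + 16))*(-24) = (8*12)*(-24) = 96*(-24) = -2304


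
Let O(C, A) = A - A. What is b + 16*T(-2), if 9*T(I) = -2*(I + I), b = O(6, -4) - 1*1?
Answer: 119/9 ≈ 13.222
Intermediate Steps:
O(C, A) = 0
b = -1 (b = 0 - 1*1 = 0 - 1 = -1)
T(I) = -4*I/9 (T(I) = (-2*(I + I))/9 = (-4*I)/9 = -4*I/9)
b + 16*T(-2) = -1 + 16*(-4/9*(-2)) = -1 + 16*(8/9) = -1 + 128/9 = 119/9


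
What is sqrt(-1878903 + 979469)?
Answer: I*sqrt(899434) ≈ 948.38*I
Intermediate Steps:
sqrt(-1878903 + 979469) = sqrt(-899434) = I*sqrt(899434)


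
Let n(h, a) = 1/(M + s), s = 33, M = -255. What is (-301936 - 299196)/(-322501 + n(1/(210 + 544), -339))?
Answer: 2723496/1461127 ≈ 1.8640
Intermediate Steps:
n(h, a) = -1/222 (n(h, a) = 1/(-255 + 33) = 1/(-222) = -1/222)
(-301936 - 299196)/(-322501 + n(1/(210 + 544), -339)) = (-301936 - 299196)/(-322501 - 1/222) = -601132/(-71595223/222) = -601132*(-222/71595223) = 2723496/1461127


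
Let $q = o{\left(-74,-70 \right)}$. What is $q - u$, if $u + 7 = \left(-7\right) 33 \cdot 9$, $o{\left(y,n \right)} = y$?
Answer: $2012$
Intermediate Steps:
$u = -2086$ ($u = -7 + \left(-7\right) 33 \cdot 9 = -7 - 2079 = -2086$)
$q = -74$
$q - u = -74 - -2086 = -74 + 2086 = 2012$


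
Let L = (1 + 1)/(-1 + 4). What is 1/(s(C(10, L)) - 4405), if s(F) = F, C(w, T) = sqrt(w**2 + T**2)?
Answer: -39645/174635321 - 6*sqrt(226)/174635321 ≈ -0.00022753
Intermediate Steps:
L = 2/3 ≈ 0.66667
C(w, T) = sqrt(T**2 + w**2)
1/(s(C(10, L)) - 4405) = 1/(sqrt((2/3)**2 + 10**2) - 4405) = 1/(sqrt(4/9 + 100) - 4405) = 1/(sqrt(904/9) - 4405) = 1/(2*sqrt(226)/3 - 4405) = 1/(-4405 + 2*sqrt(226)/3)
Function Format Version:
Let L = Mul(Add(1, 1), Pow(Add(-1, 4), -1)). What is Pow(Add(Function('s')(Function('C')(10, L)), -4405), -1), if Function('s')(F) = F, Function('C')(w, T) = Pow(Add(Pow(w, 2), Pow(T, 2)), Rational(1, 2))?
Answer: Add(Rational(-39645, 174635321), Mul(Rational(-6, 174635321), Pow(226, Rational(1, 2)))) ≈ -0.00022753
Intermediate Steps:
L = Rational(2, 3) (L = Mul(2, Pow(3, -1)) = Mul(2, Rational(1, 3)) = Rational(2, 3) ≈ 0.66667)
Function('C')(w, T) = Pow(Add(Pow(T, 2), Pow(w, 2)), Rational(1, 2))
Pow(Add(Function('s')(Function('C')(10, L)), -4405), -1) = Pow(Add(Pow(Add(Pow(Rational(2, 3), 2), Pow(10, 2)), Rational(1, 2)), -4405), -1) = Pow(Add(Pow(Add(Rational(4, 9), 100), Rational(1, 2)), -4405), -1) = Pow(Add(Pow(Rational(904, 9), Rational(1, 2)), -4405), -1) = Pow(Add(Mul(Rational(2, 3), Pow(226, Rational(1, 2))), -4405), -1) = Pow(Add(-4405, Mul(Rational(2, 3), Pow(226, Rational(1, 2)))), -1)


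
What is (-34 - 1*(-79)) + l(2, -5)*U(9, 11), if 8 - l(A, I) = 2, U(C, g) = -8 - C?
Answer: -57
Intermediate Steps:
l(A, I) = 6 (l(A, I) = 8 - 1*2 = 8 - 2 = 6)
(-34 - 1*(-79)) + l(2, -5)*U(9, 11) = (-34 - 1*(-79)) + 6*(-8 - 1*9) = (-34 + 79) + 6*(-8 - 9) = 45 + 6*(-17) = 45 - 102 = -57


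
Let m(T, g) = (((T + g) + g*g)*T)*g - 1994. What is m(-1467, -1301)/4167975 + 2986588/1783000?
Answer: 57504718317403303/74314994250 ≈ 7.7380e+5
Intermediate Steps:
m(T, g) = -1994 + T*g*(T + g + g²) (m(T, g) = (((T + g) + g²)*T)*g - 1994 = ((T + g + g²)*T)*g - 1994 = (T*(T + g + g²))*g - 1994 = T*g*(T + g + g²) - 1994 = -1994 + T*g*(T + g + g²))
m(-1467, -1301)/4167975 + 2986588/1783000 = (-1994 - 1467*(-1301)² - 1467*(-1301)³ - 1301*(-1467)²)/4167975 + 2986588/1783000 = (-1994 - 1467*1692601 - 1467*(-2202073901) - 1301*2152089)*(1/4167975) + 2986588*(1/1783000) = (-1994 - 2483045667 + 3230442412767 - 2799867789)*(1/4167975) + 746647/445750 = 3225159497317*(1/4167975) + 746647/445750 = 3225159497317/4167975 + 746647/445750 = 57504718317403303/74314994250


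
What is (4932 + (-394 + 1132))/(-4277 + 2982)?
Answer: -162/37 ≈ -4.3784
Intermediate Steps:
(4932 + (-394 + 1132))/(-4277 + 2982) = (4932 + 738)/(-1295) = 5670*(-1/1295) = -162/37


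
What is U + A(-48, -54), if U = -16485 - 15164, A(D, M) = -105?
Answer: -31754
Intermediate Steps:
U = -31649
U + A(-48, -54) = -31649 - 105 = -31754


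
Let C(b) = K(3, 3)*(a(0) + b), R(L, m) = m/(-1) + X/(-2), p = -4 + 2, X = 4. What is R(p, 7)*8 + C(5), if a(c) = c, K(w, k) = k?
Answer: -57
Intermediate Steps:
p = -2
R(L, m) = -2 - m (R(L, m) = m/(-1) + 4/(-2) = m*(-1) + 4*(-1/2) = -m - 2 = -2 - m)
C(b) = 3*b (C(b) = 3*(0 + b) = 3*b)
R(p, 7)*8 + C(5) = (-2 - 1*7)*8 + 3*5 = (-2 - 7)*8 + 15 = -9*8 + 15 = -72 + 15 = -57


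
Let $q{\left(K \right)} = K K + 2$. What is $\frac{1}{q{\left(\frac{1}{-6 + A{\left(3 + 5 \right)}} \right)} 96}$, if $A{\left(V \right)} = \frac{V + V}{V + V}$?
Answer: $\frac{25}{4896} \approx 0.0051062$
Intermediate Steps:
$A{\left(V \right)} = 1$ ($A{\left(V \right)} = \frac{2 V}{2 V} = 2 V \frac{1}{2 V} = 1$)
$q{\left(K \right)} = 2 + K^{2}$ ($q{\left(K \right)} = K^{2} + 2 = 2 + K^{2}$)
$\frac{1}{q{\left(\frac{1}{-6 + A{\left(3 + 5 \right)}} \right)} 96} = \frac{1}{\left(2 + \left(\frac{1}{-6 + 1}\right)^{2}\right) 96} = \frac{1}{\left(2 + \left(\frac{1}{-5}\right)^{2}\right) 96} = \frac{1}{\left(2 + \left(- \frac{1}{5}\right)^{2}\right) 96} = \frac{1}{\left(2 + \frac{1}{25}\right) 96} = \frac{1}{\frac{51}{25} \cdot 96} = \frac{1}{\frac{4896}{25}} = \frac{25}{4896}$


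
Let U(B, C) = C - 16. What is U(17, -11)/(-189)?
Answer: ⅐ ≈ 0.14286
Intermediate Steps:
U(B, C) = -16 + C
U(17, -11)/(-189) = (-16 - 11)/(-189) = -27*(-1/189) = ⅐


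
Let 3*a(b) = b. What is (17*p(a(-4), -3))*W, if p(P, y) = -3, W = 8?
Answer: -408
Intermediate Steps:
a(b) = b/3
(17*p(a(-4), -3))*W = (17*(-3))*8 = -51*8 = -408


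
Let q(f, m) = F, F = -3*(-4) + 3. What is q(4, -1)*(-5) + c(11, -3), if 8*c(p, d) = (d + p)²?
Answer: -67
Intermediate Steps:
F = 15 (F = 12 + 3 = 15)
c(p, d) = (d + p)²/8
q(f, m) = 15
q(4, -1)*(-5) + c(11, -3) = 15*(-5) + (-3 + 11)²/8 = -75 + (⅛)*8² = -75 + (⅛)*64 = -75 + 8 = -67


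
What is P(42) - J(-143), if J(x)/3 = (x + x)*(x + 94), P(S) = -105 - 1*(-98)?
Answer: -42049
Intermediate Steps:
P(S) = -7 (P(S) = -105 + 98 = -7)
J(x) = 6*x*(94 + x) (J(x) = 3*((x + x)*(x + 94)) = 3*((2*x)*(94 + x)) = 3*(2*x*(94 + x)) = 6*x*(94 + x))
P(42) - J(-143) = -7 - 6*(-143)*(94 - 143) = -7 - 6*(-143)*(-49) = -7 - 1*42042 = -7 - 42042 = -42049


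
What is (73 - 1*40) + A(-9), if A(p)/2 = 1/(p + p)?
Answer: 296/9 ≈ 32.889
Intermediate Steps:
A(p) = 1/p (A(p) = 2/(p + p) = 2/((2*p)) = 2*(1/(2*p)) = 1/p)
(73 - 1*40) + A(-9) = (73 - 1*40) + 1/(-9) = (73 - 40) - ⅑ = 33 - ⅑ = 296/9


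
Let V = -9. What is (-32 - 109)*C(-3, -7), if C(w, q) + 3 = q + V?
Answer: 2679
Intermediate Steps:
C(w, q) = -12 + q (C(w, q) = -3 + (q - 9) = -3 + (-9 + q) = -12 + q)
(-32 - 109)*C(-3, -7) = (-32 - 109)*(-12 - 7) = -141*(-19) = 2679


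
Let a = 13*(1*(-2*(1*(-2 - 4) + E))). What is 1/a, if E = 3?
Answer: 1/78 ≈ 0.012821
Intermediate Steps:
a = 78 (a = 13*(1*(-2*(1*(-2 - 4) + 3))) = 13*(1*(-2*(1*(-6) + 3))) = 13*(1*(-2*(-6 + 3))) = 13*(1*(-2*(-3))) = 13*(1*6) = 13*6 = 78)
1/a = 1/78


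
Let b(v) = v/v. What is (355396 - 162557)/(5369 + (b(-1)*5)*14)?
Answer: 192839/5439 ≈ 35.455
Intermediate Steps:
b(v) = 1
(355396 - 162557)/(5369 + (b(-1)*5)*14) = (355396 - 162557)/(5369 + (1*5)*14) = 192839/(5369 + 5*14) = 192839/(5369 + 70) = 192839/5439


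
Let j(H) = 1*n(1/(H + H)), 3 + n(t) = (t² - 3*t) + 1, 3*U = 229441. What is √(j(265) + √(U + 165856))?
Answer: √(-5070501 + 842700*√2181027)/1590 ≈ 22.142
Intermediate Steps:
U = 229441/3 (U = (⅓)*229441 = 229441/3 ≈ 76480.)
n(t) = -2 + t² - 3*t (n(t) = -3 + ((t² - 3*t) + 1) = -3 + (1 + t² - 3*t) = -2 + t² - 3*t)
j(H) = -2 - 3/(2*H) + 1/(4*H²) (j(H) = 1*(-2 + (1/(H + H))² - 3/(H + H)) = 1*(-2 + (1/(2*H))² - 3*1/(2*H)) = 1*(-2 + (1/(2*H))² - 3/(2*H)) = 1*(-2 + 1/(4*H²) - 3/(2*H)) = 1*(-2 - 3/(2*H) + 1/(4*H²)) = -2 - 3/(2*H) + 1/(4*H²))
√(j(265) + √(U + 165856)) = √((-2 - 3/2/265 + (¼)/265²) + √(229441/3 + 165856)) = √((-2 - 3/2*1/265 + (¼)*(1/70225)) + √(727009/3)) = √((-2 - 3/530 + 1/280900) + √2181027/3) = √(-563389/280900 + √2181027/3)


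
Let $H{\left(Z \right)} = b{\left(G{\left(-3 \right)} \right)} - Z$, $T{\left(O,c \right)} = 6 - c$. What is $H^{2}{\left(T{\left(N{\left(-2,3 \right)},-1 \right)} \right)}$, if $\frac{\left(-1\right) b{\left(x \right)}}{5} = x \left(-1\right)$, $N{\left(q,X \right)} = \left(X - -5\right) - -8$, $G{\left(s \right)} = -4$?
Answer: $729$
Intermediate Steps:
$N{\left(q,X \right)} = 13 + X$ ($N{\left(q,X \right)} = \left(X + 5\right) + 8 = \left(5 + X\right) + 8 = 13 + X$)
$b{\left(x \right)} = 5 x$ ($b{\left(x \right)} = - 5 x \left(-1\right) = - 5 \left(- x\right) = 5 x$)
$H{\left(Z \right)} = -20 - Z$ ($H{\left(Z \right)} = 5 \left(-4\right) - Z = -20 - Z$)
$H^{2}{\left(T{\left(N{\left(-2,3 \right)},-1 \right)} \right)} = \left(-20 - \left(6 - -1\right)\right)^{2} = \left(-20 - \left(6 + 1\right)\right)^{2} = \left(-20 - 7\right)^{2} = \left(-27\right)^{2} = 729$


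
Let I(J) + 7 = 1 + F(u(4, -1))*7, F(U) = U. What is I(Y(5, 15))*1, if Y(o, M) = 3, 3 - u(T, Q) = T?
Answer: -13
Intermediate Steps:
u(T, Q) = 3 - T
I(J) = -13 (I(J) = -7 + (1 + (3 - 1*4)*7) = -7 + (1 + (3 - 4)*7) = -7 + (1 - 1*7) = -7 + (1 - 7) = -7 - 6 = -13)
I(Y(5, 15))*1 = -13*1 = -13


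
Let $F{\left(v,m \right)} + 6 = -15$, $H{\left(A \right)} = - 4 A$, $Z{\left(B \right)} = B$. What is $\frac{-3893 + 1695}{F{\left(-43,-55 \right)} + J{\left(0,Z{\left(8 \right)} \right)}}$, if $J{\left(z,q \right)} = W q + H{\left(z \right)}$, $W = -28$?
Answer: $\frac{314}{35} \approx 8.9714$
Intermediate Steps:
$F{\left(v,m \right)} = -21$ ($F{\left(v,m \right)} = -6 - 15 = -21$)
$J{\left(z,q \right)} = - 28 q - 4 z$
$\frac{-3893 + 1695}{F{\left(-43,-55 \right)} + J{\left(0,Z{\left(8 \right)} \right)}} = \frac{-3893 + 1695}{-21 - 224} = - \frac{2198}{-21 + \left(-224 + 0\right)} = - \frac{2198}{-21 - 224} = - \frac{2198}{-245} = \left(-2198\right) \left(- \frac{1}{245}\right) = \frac{314}{35}$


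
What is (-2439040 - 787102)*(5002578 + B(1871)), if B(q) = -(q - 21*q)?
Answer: -16259749227716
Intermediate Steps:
B(q) = 20*q (B(q) = -(-20)*q = 20*q)
(-2439040 - 787102)*(5002578 + B(1871)) = (-2439040 - 787102)*(5002578 + 20*1871) = -3226142*(5002578 + 37420) = -3226142*5039998 = -16259749227716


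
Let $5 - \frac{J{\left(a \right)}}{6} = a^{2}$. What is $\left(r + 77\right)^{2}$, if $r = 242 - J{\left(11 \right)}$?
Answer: $1030225$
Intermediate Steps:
$J{\left(a \right)} = 30 - 6 a^{2}$
$r = 938$ ($r = 242 - \left(30 - 6 \cdot 11^{2}\right) = 242 - \left(30 - 726\right) = 242 - -696 = 242 + 696 = 938$)
$\left(r + 77\right)^{2} = \left(938 + 77\right)^{2} = 1015^{2} = 1030225$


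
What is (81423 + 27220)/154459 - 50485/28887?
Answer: -4659492274/4461857133 ≈ -1.0443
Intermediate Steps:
(81423 + 27220)/154459 - 50485/28887 = 108643*(1/154459) - 50485*1/28887 = 108643/154459 - 50485/28887 = -4659492274/4461857133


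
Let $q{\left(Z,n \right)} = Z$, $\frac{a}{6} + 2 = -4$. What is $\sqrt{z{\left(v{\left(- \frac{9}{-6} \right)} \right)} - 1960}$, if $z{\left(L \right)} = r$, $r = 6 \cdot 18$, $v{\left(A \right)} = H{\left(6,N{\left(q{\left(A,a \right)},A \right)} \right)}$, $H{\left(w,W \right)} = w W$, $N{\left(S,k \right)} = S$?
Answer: $2 i \sqrt{463} \approx 43.035 i$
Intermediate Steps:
$a = -36$ ($a = -12 + 6 \left(-4\right) = -12 - 24 = -36$)
$H{\left(w,W \right)} = W w$
$v{\left(A \right)} = 6 A$ ($v{\left(A \right)} = A 6 = 6 A$)
$r = 108$
$z{\left(L \right)} = 108$
$\sqrt{z{\left(v{\left(- \frac{9}{-6} \right)} \right)} - 1960} = \sqrt{108 - 1960} = \sqrt{-1852} = 2 i \sqrt{463}$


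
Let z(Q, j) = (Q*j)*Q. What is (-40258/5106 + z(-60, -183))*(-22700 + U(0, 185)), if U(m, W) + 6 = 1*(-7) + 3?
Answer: 12732259524530/851 ≈ 1.4962e+10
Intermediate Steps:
U(m, W) = -10 (U(m, W) = -6 + (1*(-7) + 3) = -6 + (-7 + 3) = -6 - 4 = -10)
z(Q, j) = j*Q²
(-40258/5106 + z(-60, -183))*(-22700 + U(0, 185)) = (-40258/5106 - 183*(-60)²)*(-22700 - 10) = (-40258*1/5106 - 183*3600)*(-22710) = (-20129/2553 - 658800)*(-22710) = -1681936529/2553*(-22710) = 12732259524530/851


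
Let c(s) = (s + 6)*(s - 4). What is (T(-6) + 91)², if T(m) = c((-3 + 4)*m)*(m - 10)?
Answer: 8281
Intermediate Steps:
c(s) = (-4 + s)*(6 + s) (c(s) = (6 + s)*(-4 + s) = (-4 + s)*(6 + s))
T(m) = (-10 + m)*(-24 + m² + 2*m) (T(m) = (-24 + ((-3 + 4)*m)² + 2*((-3 + 4)*m))*(m - 10) = (-24 + (1*m)² + 2*(1*m))*(-10 + m) = (-24 + m² + 2*m)*(-10 + m) = (-10 + m)*(-24 + m² + 2*m))
(T(-6) + 91)² = ((-10 - 6)*(-24 + (-6)² + 2*(-6)) + 91)² = (-16*(-24 + 36 - 12) + 91)² = (-16*0 + 91)² = (0 + 91)² = 91² = 8281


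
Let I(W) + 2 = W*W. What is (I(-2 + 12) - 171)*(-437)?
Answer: 31901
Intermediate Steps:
I(W) = -2 + W² (I(W) = -2 + W*W = -2 + W²)
(I(-2 + 12) - 171)*(-437) = ((-2 + (-2 + 12)²) - 171)*(-437) = ((-2 + 10²) - 171)*(-437) = ((-2 + 100) - 171)*(-437) = (98 - 171)*(-437) = -73*(-437) = 31901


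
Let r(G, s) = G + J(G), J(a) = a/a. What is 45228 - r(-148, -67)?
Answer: 45375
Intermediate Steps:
J(a) = 1
r(G, s) = 1 + G (r(G, s) = G + 1 = 1 + G)
45228 - r(-148, -67) = 45228 - (1 - 148) = 45228 - 1*(-147) = 45228 + 147 = 45375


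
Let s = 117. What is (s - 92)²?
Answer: 625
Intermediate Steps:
(s - 92)² = (117 - 92)² = 25² = 625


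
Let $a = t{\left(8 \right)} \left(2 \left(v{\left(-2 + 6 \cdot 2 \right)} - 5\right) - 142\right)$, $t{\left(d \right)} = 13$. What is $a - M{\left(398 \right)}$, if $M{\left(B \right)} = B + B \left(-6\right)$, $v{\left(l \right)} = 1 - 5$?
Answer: $-90$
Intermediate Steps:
$v{\left(l \right)} = -4$
$M{\left(B \right)} = - 5 B$ ($M{\left(B \right)} = B - 6 B = - 5 B$)
$a = -2080$ ($a = 13 \left(2 \left(-4 - 5\right) - 142\right) = 13 \left(2 \left(-9\right) - 142\right) = 13 \left(-18 - 142\right) = 13 \left(-160\right) = -2080$)
$a - M{\left(398 \right)} = -2080 - \left(-5\right) 398 = -2080 - -1990 = -2080 + 1990 = -90$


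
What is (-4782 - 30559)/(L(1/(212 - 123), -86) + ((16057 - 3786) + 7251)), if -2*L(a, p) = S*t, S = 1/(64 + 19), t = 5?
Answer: -5866606/3240647 ≈ -1.8103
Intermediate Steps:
S = 1/83 ≈ 0.012048
L(a, p) = -5/166
(-4782 - 30559)/(L(1/(212 - 123), -86) + ((16057 - 3786) + 7251)) = (-4782 - 30559)/(-5/166 + ((16057 - 3786) + 7251)) = -35341/(-5/166 + (12271 + 7251)) = -35341/(-5/166 + 19522) = -35341/3240647/166 = -35341*166/3240647 = -5866606/3240647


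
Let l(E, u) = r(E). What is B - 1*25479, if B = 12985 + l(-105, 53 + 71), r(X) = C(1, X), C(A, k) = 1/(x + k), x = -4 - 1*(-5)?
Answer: -1299377/104 ≈ -12494.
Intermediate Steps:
x = 1 (x = -4 + 5 = 1)
C(A, k) = 1/(1 + k)
r(X) = 1/(1 + X)
l(E, u) = 1/(1 + E)
B = 1350439/104 (B = 12985 + 1/(1 - 105) = 12985 + 1/(-104) = 12985 - 1/104 = 1350439/104 ≈ 12985.)
B - 1*25479 = 1350439/104 - 1*25479 = 1350439/104 - 25479 = -1299377/104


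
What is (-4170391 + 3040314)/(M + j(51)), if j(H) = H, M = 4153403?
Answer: -1130077/4153454 ≈ -0.27208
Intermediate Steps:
(-4170391 + 3040314)/(M + j(51)) = (-4170391 + 3040314)/(4153403 + 51) = -1130077/4153454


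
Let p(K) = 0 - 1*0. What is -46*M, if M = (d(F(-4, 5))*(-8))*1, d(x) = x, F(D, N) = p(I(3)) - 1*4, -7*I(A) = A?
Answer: -1472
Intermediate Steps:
I(A) = -A/7
p(K) = 0 (p(K) = 0 + 0 = 0)
F(D, N) = -4 (F(D, N) = 0 - 1*4 = 0 - 4 = -4)
M = 32 (M = -4*(-8)*1 = 32*1 = 32)
-46*M = -46*32 = -1472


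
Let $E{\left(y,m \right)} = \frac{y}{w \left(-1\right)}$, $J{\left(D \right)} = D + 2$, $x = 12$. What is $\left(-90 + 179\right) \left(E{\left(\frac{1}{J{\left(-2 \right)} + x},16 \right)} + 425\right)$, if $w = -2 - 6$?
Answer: $\frac{3631289}{96} \approx 37826.0$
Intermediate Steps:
$w = -8$ ($w = -2 - 6 = -8$)
$J{\left(D \right)} = 2 + D$
$E{\left(y,m \right)} = \frac{y}{8}$ ($E{\left(y,m \right)} = \frac{y}{\left(-8\right) \left(-1\right)} = \frac{y}{8}$)
$\left(-90 + 179\right) \left(E{\left(\frac{1}{J{\left(-2 \right)} + x},16 \right)} + 425\right) = \left(-90 + 179\right) \left(\frac{1}{8 \left(\left(2 - 2\right) + 12\right)} + 425\right) = 89 \left(\frac{1}{8 \left(0 + 12\right)} + 425\right) = 89 \left(\frac{1}{8 \cdot 12} + 425\right) = 89 \left(\frac{1}{8} \cdot \frac{1}{12} + 425\right) = 89 \left(\frac{1}{96} + 425\right) = 89 \cdot \frac{40801}{96} = \frac{3631289}{96}$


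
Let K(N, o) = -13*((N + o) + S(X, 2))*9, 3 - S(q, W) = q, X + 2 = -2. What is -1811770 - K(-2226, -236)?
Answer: -2099005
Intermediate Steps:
X = -4 (X = -2 - 2 = -4)
S(q, W) = 3 - q
K(N, o) = -819 - 117*N - 117*o (K(N, o) = -13*((N + o) + (3 - 1*(-4)))*9 = -13*((N + o) + (3 + 4))*9 = -13*((N + o) + 7)*9 = -13*(7 + N + o)*9 = (-91 - 13*N - 13*o)*9 = -819 - 117*N - 117*o)
-1811770 - K(-2226, -236) = -1811770 - (-819 - 117*(-2226) - 117*(-236)) = -1811770 - (-819 + 260442 + 27612) = -1811770 - 1*287235 = -1811770 - 287235 = -2099005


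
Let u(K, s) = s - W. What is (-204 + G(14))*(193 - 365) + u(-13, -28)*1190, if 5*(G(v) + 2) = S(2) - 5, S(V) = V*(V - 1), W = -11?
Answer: 76526/5 ≈ 15305.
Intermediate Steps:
S(V) = V*(-1 + V)
G(v) = -13/5 (G(v) = -2 + (2*(-1 + 2) - 5)/5 = -2 + (2*1 - 5)/5 = -2 + (2 - 5)/5 = -2 + (1/5)*(-3) = -2 - 3/5 = -13/5)
u(K, s) = 11 + s (u(K, s) = s - 1*(-11) = s + 11 = 11 + s)
(-204 + G(14))*(193 - 365) + u(-13, -28)*1190 = (-204 - 13/5)*(193 - 365) + (11 - 28)*1190 = -1033/5*(-172) - 17*1190 = 177676/5 - 20230 = 76526/5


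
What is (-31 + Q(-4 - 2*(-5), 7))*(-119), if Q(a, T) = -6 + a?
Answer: 3689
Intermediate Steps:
(-31 + Q(-4 - 2*(-5), 7))*(-119) = (-31 + (-6 + (-4 - 2*(-5))))*(-119) = (-31 + (-6 + (-4 + 10)))*(-119) = (-31 + (-6 + 6))*(-119) = (-31 + 0)*(-119) = -31*(-119) = 3689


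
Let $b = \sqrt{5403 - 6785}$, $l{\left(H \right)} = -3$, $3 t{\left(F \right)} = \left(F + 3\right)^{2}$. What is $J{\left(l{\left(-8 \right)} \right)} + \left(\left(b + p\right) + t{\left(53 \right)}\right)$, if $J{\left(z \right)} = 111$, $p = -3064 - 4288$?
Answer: $- \frac{18587}{3} + i \sqrt{1382} \approx -6195.7 + 37.175 i$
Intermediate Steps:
$t{\left(F \right)} = \frac{\left(3 + F\right)^{2}}{3}$ ($t{\left(F \right)} = \frac{\left(F + 3\right)^{2}}{3} = \frac{\left(3 + F\right)^{2}}{3}$)
$p = -7352$ ($p = -3064 - 4288 = -7352$)
$b = i \sqrt{1382}$ ($b = \sqrt{-1382} = i \sqrt{1382} \approx 37.175 i$)
$J{\left(l{\left(-8 \right)} \right)} + \left(\left(b + p\right) + t{\left(53 \right)}\right) = 111 - \left(7352 - \frac{\left(3 + 53\right)^{2}}{3} - i \sqrt{1382}\right) = 111 - \left(7352 - \frac{3136}{3} - i \sqrt{1382}\right) = 111 + \left(\left(-7352 + i \sqrt{1382}\right) + \frac{1}{3} \cdot 3136\right) = 111 - \left(\frac{18920}{3} - i \sqrt{1382}\right) = - \frac{18587}{3} + i \sqrt{1382}$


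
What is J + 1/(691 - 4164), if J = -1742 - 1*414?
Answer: -7487789/3473 ≈ -2156.0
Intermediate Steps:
J = -2156 (J = -1742 - 414 = -2156)
J + 1/(691 - 4164) = -2156 + 1/(691 - 4164) = -2156 + 1/(-3473) = -2156 - 1/3473 = -7487789/3473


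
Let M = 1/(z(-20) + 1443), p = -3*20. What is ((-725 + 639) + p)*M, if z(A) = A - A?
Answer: -146/1443 ≈ -0.10118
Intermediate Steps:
z(A) = 0
p = -60
M = 1/1443 (M = 1/(0 + 1443) = 1/1443 ≈ 0.00069300)
((-725 + 639) + p)*M = ((-725 + 639) - 60)*(1/1443) = (-86 - 60)*(1/1443) = -146*1/1443 = -146/1443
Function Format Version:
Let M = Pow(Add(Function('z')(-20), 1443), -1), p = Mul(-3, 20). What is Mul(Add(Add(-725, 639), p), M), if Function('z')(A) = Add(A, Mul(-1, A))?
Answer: Rational(-146, 1443) ≈ -0.10118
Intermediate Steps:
Function('z')(A) = 0
p = -60
M = Rational(1, 1443) (M = Pow(Add(0, 1443), -1) = Pow(1443, -1) = Rational(1, 1443) ≈ 0.00069300)
Mul(Add(Add(-725, 639), p), M) = Mul(Add(Add(-725, 639), -60), Rational(1, 1443)) = Mul(Add(-86, -60), Rational(1, 1443)) = Mul(-146, Rational(1, 1443)) = Rational(-146, 1443)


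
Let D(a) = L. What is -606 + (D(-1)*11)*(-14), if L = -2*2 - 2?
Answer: 318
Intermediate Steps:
L = -6 (L = -4 - 2 = -6)
D(a) = -6
-606 + (D(-1)*11)*(-14) = -606 - 6*11*(-14) = -606 - 66*(-14) = -606 + 924 = 318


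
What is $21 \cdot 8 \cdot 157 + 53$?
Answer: $26429$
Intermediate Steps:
$21 \cdot 8 \cdot 157 + 53 = 168 \cdot 157 + 53 = 26376 + 53 = 26429$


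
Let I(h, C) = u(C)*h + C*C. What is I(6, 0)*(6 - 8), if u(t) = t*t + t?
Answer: 0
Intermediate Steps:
u(t) = t + t² (u(t) = t² + t = t + t²)
I(h, C) = C² + C*h*(1 + C) (I(h, C) = (C*(1 + C))*h + C*C = C*h*(1 + C) + C² = C² + C*h*(1 + C))
I(6, 0)*(6 - 8) = (0*(0 + 6*(1 + 0)))*(6 - 8) = (0*(0 + 6*1))*(-2) = (0*(0 + 6))*(-2) = (0*6)*(-2) = 0*(-2) = 0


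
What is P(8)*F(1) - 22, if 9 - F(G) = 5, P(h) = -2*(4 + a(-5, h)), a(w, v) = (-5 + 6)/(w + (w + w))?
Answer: -802/15 ≈ -53.467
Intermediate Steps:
a(w, v) = 1/(3*w) (a(w, v) = 1/(w + 2*w) = 1/(3*w))
P(h) = -118/15 (P(h) = -2*(4 + (⅓)/(-5)) = -2*(4 + (⅓)*(-⅕)) = -2*(4 - 1/15) = -2*59/15 = -118/15)
F(G) = 4 (F(G) = 9 - 1*5 = 9 - 5 = 4)
P(8)*F(1) - 22 = -118/15*4 - 22 = -472/15 - 22 = -802/15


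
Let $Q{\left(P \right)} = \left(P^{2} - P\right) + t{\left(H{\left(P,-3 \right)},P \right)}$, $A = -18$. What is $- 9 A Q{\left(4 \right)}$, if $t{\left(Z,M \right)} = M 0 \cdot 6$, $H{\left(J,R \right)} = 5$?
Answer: $1944$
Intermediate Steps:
$t{\left(Z,M \right)} = 0$ ($t{\left(Z,M \right)} = 0 \cdot 6 = 0$)
$Q{\left(P \right)} = P^{2} - P$ ($Q{\left(P \right)} = \left(P^{2} - P\right) + 0 = P^{2} - P$)
$- 9 A Q{\left(4 \right)} = \left(-9\right) \left(-18\right) 4 \left(-1 + 4\right) = 162 \cdot 4 \cdot 3 = 162 \cdot 12 = 1944$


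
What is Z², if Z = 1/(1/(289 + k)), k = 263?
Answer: 304704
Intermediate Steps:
Z = 552 (Z = 1/(1/(289 + 263)) = 1/(1/552) = 552)
Z² = 552² = 304704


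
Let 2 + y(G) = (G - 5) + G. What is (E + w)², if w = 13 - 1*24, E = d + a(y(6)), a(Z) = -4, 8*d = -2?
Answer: 3721/16 ≈ 232.56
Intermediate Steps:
d = -¼ (d = (⅛)*(-2) = -¼ ≈ -0.25000)
y(G) = -7 + 2*G (y(G) = -2 + ((G - 5) + G) = -2 + ((-5 + G) + G) = -2 + (-5 + 2*G) = -7 + 2*G)
E = -17/4 (E = -¼ - 4 = -17/4 ≈ -4.2500)
w = -11 (w = 13 - 24 = -11)
(E + w)² = (-17/4 - 11)² = (-61/4)² = 3721/16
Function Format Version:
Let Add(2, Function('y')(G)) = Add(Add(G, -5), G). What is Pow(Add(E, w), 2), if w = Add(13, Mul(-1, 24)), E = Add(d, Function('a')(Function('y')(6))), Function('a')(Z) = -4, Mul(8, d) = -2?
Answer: Rational(3721, 16) ≈ 232.56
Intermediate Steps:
d = Rational(-1, 4) (d = Mul(Rational(1, 8), -2) = Rational(-1, 4) ≈ -0.25000)
Function('y')(G) = Add(-7, Mul(2, G)) (Function('y')(G) = Add(-2, Add(Add(G, -5), G)) = Add(-2, Add(Add(-5, G), G)) = Add(-2, Add(-5, Mul(2, G))) = Add(-7, Mul(2, G)))
E = Rational(-17, 4) (E = Add(Rational(-1, 4), -4) = Rational(-17, 4) ≈ -4.2500)
w = -11 (w = Add(13, -24) = -11)
Pow(Add(E, w), 2) = Pow(Add(Rational(-17, 4), -11), 2) = Pow(Rational(-61, 4), 2) = Rational(3721, 16)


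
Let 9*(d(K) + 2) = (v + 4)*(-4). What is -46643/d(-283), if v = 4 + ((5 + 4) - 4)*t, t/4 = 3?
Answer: 419787/290 ≈ 1447.5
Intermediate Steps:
t = 12 (t = 4*3 = 12)
v = 64 (v = 4 + ((5 + 4) - 4)*12 = 4 + (9 - 4)*12 = 4 + 5*12 = 4 + 60 = 64)
d(K) = -290/9 (d(K) = -2 + ((64 + 4)*(-4))/9 = -2 + (68*(-4))/9 = -2 + (⅑)*(-272) = -2 - 272/9 = -290/9)
-46643/d(-283) = -46643/(-290/9) = -46643*(-9/290) = 419787/290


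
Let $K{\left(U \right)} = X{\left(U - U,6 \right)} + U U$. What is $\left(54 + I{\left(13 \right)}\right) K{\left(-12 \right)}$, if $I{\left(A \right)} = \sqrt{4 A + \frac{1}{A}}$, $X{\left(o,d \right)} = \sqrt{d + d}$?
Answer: $\frac{2 \left(72 + \sqrt{3}\right) \left(702 + \sqrt{8801}\right)}{13} \approx 9027.2$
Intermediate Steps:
$X{\left(o,d \right)} = \sqrt{2} \sqrt{d}$ ($X{\left(o,d \right)} = \sqrt{2 d} = \sqrt{2} \sqrt{d}$)
$I{\left(A \right)} = \sqrt{\frac{1}{A} + 4 A}$
$K{\left(U \right)} = U^{2} + 2 \sqrt{3}$ ($K{\left(U \right)} = \sqrt{2} \sqrt{6} + U U = 2 \sqrt{3} + U^{2} = U^{2} + 2 \sqrt{3}$)
$\left(54 + I{\left(13 \right)}\right) K{\left(-12 \right)} = \left(54 + \sqrt{\frac{1}{13} + 4 \cdot 13}\right) \left(\left(-12\right)^{2} + 2 \sqrt{3}\right) = \left(54 + \sqrt{\frac{1}{13} + 52}\right) \left(144 + 2 \sqrt{3}\right) = \left(54 + \sqrt{\frac{677}{13}}\right) \left(144 + 2 \sqrt{3}\right) = \left(54 + \frac{\sqrt{8801}}{13}\right) \left(144 + 2 \sqrt{3}\right)$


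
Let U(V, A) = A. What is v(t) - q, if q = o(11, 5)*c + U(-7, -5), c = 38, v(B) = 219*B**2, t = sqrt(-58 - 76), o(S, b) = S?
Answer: -29759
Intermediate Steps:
t = I*sqrt(134) (t = sqrt(-134) = I*sqrt(134) ≈ 11.576*I)
q = 413 (q = 11*38 - 5 = 418 - 5 = 413)
v(t) - q = 219*(I*sqrt(134))**2 - 1*413 = 219*(-134) - 413 = -29346 - 413 = -29759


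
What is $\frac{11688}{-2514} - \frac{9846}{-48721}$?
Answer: $- \frac{90783034}{20414099} \approx -4.4471$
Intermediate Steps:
$\frac{11688}{-2514} - \frac{9846}{-48721} = 11688 \left(- \frac{1}{2514}\right) - - \frac{9846}{48721} = - \frac{1948}{419} + \frac{9846}{48721} = - \frac{90783034}{20414099}$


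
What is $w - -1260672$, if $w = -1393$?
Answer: $1259279$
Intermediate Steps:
$w - -1260672 = -1393 - -1260672 = -1393 + 1260672 = 1259279$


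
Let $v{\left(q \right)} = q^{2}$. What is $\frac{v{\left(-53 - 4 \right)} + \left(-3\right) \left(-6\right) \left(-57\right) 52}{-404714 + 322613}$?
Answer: $\frac{16701}{27367} \approx 0.61026$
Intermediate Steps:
$\frac{v{\left(-53 - 4 \right)} + \left(-3\right) \left(-6\right) \left(-57\right) 52}{-404714 + 322613} = \frac{\left(-53 - 4\right)^{2} + \left(-3\right) \left(-6\right) \left(-57\right) 52}{-404714 + 322613} = \frac{\left(-57\right)^{2} + 18 \left(-57\right) 52}{-82101} = \left(3249 - 53352\right) \left(- \frac{1}{82101}\right) = \left(-50103\right) \left(- \frac{1}{82101}\right) = \frac{16701}{27367}$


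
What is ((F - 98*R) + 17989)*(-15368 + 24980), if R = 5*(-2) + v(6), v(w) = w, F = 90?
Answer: 177543252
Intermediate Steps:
R = -4 (R = 5*(-2) + 6 = -10 + 6 = -4)
((F - 98*R) + 17989)*(-15368 + 24980) = ((90 - 98*(-4)) + 17989)*(-15368 + 24980) = ((90 + 392) + 17989)*9612 = (482 + 17989)*9612 = 18471*9612 = 177543252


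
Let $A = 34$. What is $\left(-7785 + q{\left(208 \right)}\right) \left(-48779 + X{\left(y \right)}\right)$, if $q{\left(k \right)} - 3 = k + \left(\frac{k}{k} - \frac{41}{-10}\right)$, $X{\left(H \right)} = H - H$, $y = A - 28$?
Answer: $\frac{3692033731}{10} \approx 3.692 \cdot 10^{8}$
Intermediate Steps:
$y = 6$ ($y = 34 - 28 = 6$)
$X{\left(H \right)} = 0$
$q{\left(k \right)} = \frac{81}{10} + k$ ($q{\left(k \right)} = 3 + \left(k + \left(\frac{k}{k} - \frac{41}{-10}\right)\right) = 3 + \left(k + \left(1 - - \frac{41}{10}\right)\right) = 3 + \left(k + \left(1 + \frac{41}{10}\right)\right) = 3 + \left(k + \frac{51}{10}\right) = 3 + \left(\frac{51}{10} + k\right) = \frac{81}{10} + k$)
$\left(-7785 + q{\left(208 \right)}\right) \left(-48779 + X{\left(y \right)}\right) = \left(-7785 + \left(\frac{81}{10} + 208\right)\right) \left(-48779 + 0\right) = \left(-7785 + \frac{2161}{10}\right) \left(-48779\right) = \left(- \frac{75689}{10}\right) \left(-48779\right) = \frac{3692033731}{10}$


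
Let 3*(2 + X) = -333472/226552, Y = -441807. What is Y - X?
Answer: -37534385701/84957 ≈ -4.4180e+5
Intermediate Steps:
X = -211598/84957 (X = -2 + (-333472/226552)/3 = -2 + (-333472*1/226552)/3 = -2 + (⅓)*(-41684/28319) = -2 - 41684/84957 = -211598/84957 ≈ -2.4906)
Y - X = -441807 - 1*(-211598/84957) = -441807 + 211598/84957 = -37534385701/84957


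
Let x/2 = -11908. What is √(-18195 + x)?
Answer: I*√42011 ≈ 204.97*I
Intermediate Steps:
x = -23816 (x = 2*(-11908) = -23816)
√(-18195 + x) = √(-18195 - 23816) = √(-42011) = I*√42011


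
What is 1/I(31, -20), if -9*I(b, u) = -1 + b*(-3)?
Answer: 9/94 ≈ 0.095745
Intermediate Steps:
I(b, u) = ⅑ + b/3 (I(b, u) = -(-1 + b*(-3))/9 = -(-1 - 3*b)/9 = ⅑ + b/3)
1/I(31, -20) = 1/(⅑ + (⅓)*31) = 1/(⅑ + 31/3) = 1/(94/9) = 9/94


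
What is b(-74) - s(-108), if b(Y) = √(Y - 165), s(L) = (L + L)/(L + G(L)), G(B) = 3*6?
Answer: -12/5 + I*√239 ≈ -2.4 + 15.46*I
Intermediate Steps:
G(B) = 18
s(L) = 2*L/(18 + L) (s(L) = (L + L)/(L + 18) = (2*L)/(18 + L) = 2*L/(18 + L))
b(Y) = √(-165 + Y)
b(-74) - s(-108) = √(-165 - 74) - 2*(-108)/(18 - 108) = √(-239) - 2*(-108)/(-90) = I*√239 - 2*(-108)*(-1)/90 = I*√239 - 1*12/5 = I*√239 - 12/5 = -12/5 + I*√239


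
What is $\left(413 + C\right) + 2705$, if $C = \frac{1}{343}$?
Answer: $\frac{1069475}{343} \approx 3118.0$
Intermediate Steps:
$C = \frac{1}{343} \approx 0.0029155$
$\left(413 + C\right) + 2705 = \left(413 + \frac{1}{343}\right) + 2705 = \frac{141660}{343} + 2705 = \frac{1069475}{343}$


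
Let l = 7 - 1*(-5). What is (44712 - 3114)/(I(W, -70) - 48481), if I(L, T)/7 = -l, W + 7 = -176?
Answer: -41598/48565 ≈ -0.85654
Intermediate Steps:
W = -183 (W = -7 - 176 = -183)
l = 12 (l = 7 + 5 = 12)
I(L, T) = -84 (I(L, T) = 7*(-1*12) = 7*(-12) = -84)
(44712 - 3114)/(I(W, -70) - 48481) = (44712 - 3114)/(-84 - 48481) = 41598/(-48565) = 41598*(-1/48565) = -41598/48565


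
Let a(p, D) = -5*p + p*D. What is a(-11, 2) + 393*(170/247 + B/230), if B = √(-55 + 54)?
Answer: 74961/247 + 393*I/230 ≈ 303.49 + 1.7087*I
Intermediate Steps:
B = I (B = √(-1) = I ≈ 1.0*I)
a(p, D) = -5*p + D*p
a(-11, 2) + 393*(170/247 + B/230) = -11*(-5 + 2) + 393*(170/247 + I/230) = -11*(-3) + 393*(170*(1/247) + I*(1/230)) = 33 + 393*(170/247 + I/230) = 33 + (66810/247 + 393*I/230) = 74961/247 + 393*I/230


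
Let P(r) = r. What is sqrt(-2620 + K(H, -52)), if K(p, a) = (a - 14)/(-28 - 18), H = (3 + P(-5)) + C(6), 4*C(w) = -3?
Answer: I*sqrt(1385221)/23 ≈ 51.172*I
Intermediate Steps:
C(w) = -3/4 (C(w) = (1/4)*(-3) = -3/4)
H = -11/4 (H = (3 - 5) - 3/4 = -2 - 3/4 = -11/4 ≈ -2.7500)
K(p, a) = 7/23 - a/46 (K(p, a) = (-14 + a)/(-46) = (-14 + a)*(-1/46) = 7/23 - a/46)
sqrt(-2620 + K(H, -52)) = sqrt(-2620 + (7/23 - 1/46*(-52))) = sqrt(-2620 + (7/23 + 26/23)) = sqrt(-2620 + 33/23) = sqrt(-60227/23) = I*sqrt(1385221)/23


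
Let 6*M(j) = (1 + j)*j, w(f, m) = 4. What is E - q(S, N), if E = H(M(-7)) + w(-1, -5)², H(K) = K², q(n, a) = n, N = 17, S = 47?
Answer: 18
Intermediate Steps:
M(j) = j*(1 + j)/6 (M(j) = ((1 + j)*j)/6 = (j*(1 + j))/6 = j*(1 + j)/6)
E = 65 (E = ((⅙)*(-7)*(1 - 7))² + 4² = ((⅙)*(-7)*(-6))² + 16 = 7² + 16 = 49 + 16 = 65)
E - q(S, N) = 65 - 1*47 = 65 - 47 = 18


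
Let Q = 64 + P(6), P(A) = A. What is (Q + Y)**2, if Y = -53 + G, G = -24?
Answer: 49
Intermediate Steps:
Y = -77 (Y = -53 - 24 = -77)
Q = 70 (Q = 64 + 6 = 70)
(Q + Y)**2 = (70 - 77)**2 = (-7)**2 = 49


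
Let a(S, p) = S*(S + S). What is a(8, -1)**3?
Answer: 2097152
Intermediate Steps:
a(S, p) = 2*S**2 (a(S, p) = S*(2*S) = 2*S**2)
a(8, -1)**3 = (2*8**2)**3 = (2*64)**3 = 128**3 = 2097152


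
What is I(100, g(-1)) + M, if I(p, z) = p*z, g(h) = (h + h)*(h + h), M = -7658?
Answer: -7258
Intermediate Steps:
g(h) = 4*h² (g(h) = (2*h)*(2*h) = 4*h²)
I(100, g(-1)) + M = 100*(4*(-1)²) - 7658 = 100*(4*1) - 7658 = 100*4 - 7658 = 400 - 7658 = -7258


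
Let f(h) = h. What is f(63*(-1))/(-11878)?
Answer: 63/11878 ≈ 0.0053039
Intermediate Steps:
f(63*(-1))/(-11878) = (63*(-1))/(-11878) = -63*(-1/11878) = 63/11878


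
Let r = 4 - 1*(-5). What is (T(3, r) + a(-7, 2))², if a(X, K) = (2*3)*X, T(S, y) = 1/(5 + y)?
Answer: 344569/196 ≈ 1758.0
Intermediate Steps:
r = 9 (r = 4 + 5 = 9)
a(X, K) = 6*X
(T(3, r) + a(-7, 2))² = (1/(5 + 9) + 6*(-7))² = (1/14 - 42)² = (-587/14)² = 344569/196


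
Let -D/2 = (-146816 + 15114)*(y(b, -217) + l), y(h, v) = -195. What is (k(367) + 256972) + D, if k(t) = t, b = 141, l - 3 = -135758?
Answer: -35809516461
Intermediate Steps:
l = -135755 (l = 3 - 135758 = -135755)
D = -35809773800 (D = -2*(-146816 + 15114)*(-195 - 135755) = -(-263404)*(-135950) = -2*17904886900 = -35809773800)
(k(367) + 256972) + D = (367 + 256972) - 35809773800 = 257339 - 35809773800 = -35809516461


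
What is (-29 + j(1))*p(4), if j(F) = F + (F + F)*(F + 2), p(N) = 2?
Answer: -44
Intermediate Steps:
j(F) = F + 2*F*(2 + F) (j(F) = F + (2*F)*(2 + F) = F + 2*F*(2 + F))
(-29 + j(1))*p(4) = (-29 + 1*(5 + 2*1))*2 = (-29 + 1*(5 + 2))*2 = (-29 + 1*7)*2 = (-29 + 7)*2 = -22*2 = -44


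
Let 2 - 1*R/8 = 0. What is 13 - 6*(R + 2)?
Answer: -95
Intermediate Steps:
R = 16 (R = 16 - 8*0 = 16 + 0 = 16)
13 - 6*(R + 2) = 13 - 6*(16 + 2) = 13 - 6*18 = 13 - 108 = -95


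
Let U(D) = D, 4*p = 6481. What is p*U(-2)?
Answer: -6481/2 ≈ -3240.5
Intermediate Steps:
p = 6481/4 (p = (¼)*6481 = 6481/4 ≈ 1620.3)
p*U(-2) = (6481/4)*(-2) = -6481/2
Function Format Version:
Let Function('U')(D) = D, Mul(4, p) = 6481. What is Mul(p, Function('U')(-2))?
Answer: Rational(-6481, 2) ≈ -3240.5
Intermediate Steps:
p = Rational(6481, 4) (p = Mul(Rational(1, 4), 6481) = Rational(6481, 4) ≈ 1620.3)
Mul(p, Function('U')(-2)) = Mul(Rational(6481, 4), -2) = Rational(-6481, 2)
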